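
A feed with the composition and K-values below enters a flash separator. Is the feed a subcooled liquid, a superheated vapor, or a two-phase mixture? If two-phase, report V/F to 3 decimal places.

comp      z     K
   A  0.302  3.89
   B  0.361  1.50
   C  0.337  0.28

ΣzᵢKᵢ = 1.811; Σzᵢ/Kᵢ = 1.522.
Both exceed 1, so a two-phase solution exists.
Material balance + equilibrium reduce to Σ zᵢ(Kᵢ−1)/(1+ψ(Kᵢ−1)) = 0.
Iterate (Newton) starting at ψ = 0.7:
  ψ = 0.700: g = -0.0668, g' = -1.036 → ψ = 0.636
  ψ = 0.636: g = -0.0027, g' = -0.959 → ψ = 0.633
Converged at ψ = 0.633.

two-phase, V/F = 0.633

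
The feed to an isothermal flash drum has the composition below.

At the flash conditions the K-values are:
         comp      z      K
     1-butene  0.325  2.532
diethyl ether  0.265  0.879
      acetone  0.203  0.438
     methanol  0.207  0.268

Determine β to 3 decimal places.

Newton iteration, β⁰ = 0.44:
  β = 0.440: g = -0.1115, g' = -0.631 → β = 0.263
Converged at β = 0.263.

β = 0.263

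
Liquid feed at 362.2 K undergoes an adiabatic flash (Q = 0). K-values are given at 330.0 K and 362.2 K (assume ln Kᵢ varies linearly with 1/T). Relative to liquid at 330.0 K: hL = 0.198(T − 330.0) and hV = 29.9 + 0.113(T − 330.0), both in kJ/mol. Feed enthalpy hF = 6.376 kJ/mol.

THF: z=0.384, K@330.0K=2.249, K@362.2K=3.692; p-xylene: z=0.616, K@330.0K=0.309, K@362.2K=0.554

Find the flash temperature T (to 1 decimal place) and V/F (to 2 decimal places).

T = 336.1 K, V/F = 0.18

Adiabatic flash: solve Rachford–Rice at each trial T, then check hF = ψ·hV(T) + (1−ψ)·hL(T).
  T = 330.0 K: K = (2.249, 0.309), RR gives ψ = 0.063, H_out = 1.869 kJ/mol
  T = 362.2 K: K = (3.692, 0.554), RR gives ψ = 0.632, H_out = 23.547 kJ/mol
  T = 346.1 K: K = (2.915, 0.419), RR gives ψ = 0.340, H_out = 12.880 kJ/mol
  T = 338.1 K: K = (2.570, 0.362), RR gives ψ = 0.209, H_out = 7.718 kJ/mol
  T = 334.1 K: K = (2.408, 0.335), RR gives ψ = 0.140, H_out = 4.948 kJ/mol
  T = 336.1 K: K = (2.489, 0.348), RR gives ψ = 0.175, H_out = 6.356 kJ/mol
Linear interpolation between T = 336.1 (H_out = 6.356) and T = 338.1 (H_out = 7.718) on hF = 6.376 gives T ≈ 336.1 K, at which ψ = 0.18.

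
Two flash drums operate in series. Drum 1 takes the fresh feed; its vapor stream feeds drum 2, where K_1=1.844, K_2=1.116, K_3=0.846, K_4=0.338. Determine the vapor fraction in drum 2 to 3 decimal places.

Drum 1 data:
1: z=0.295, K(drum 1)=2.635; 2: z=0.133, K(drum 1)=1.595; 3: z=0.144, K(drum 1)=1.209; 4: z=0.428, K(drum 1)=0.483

V/F (drum 2) = 0.307

Drum 1:
Let ψ₁ = V/F and solve Σ zᵢ(Kᵢ−1)/(1+ψ₁(Kᵢ−1)) = 0.
g(0) = ΣzᵢKᵢ − 1 = 0.370 and g(1) = 1 − Σzᵢ/Kᵢ = -0.201, so a root lies in (0, 1).
Newton–Raphson from ψ₁ = 0.65:
  ψ₁ = 0.650: g = -0.0159, g' = -0.474 → ψ₁ = 0.617
  ψ₁ = 0.617: g = -0.0000, g' = -0.472 → ψ₁ = 0.616
Converged at ψ₁ = 0.616.
Drum-1 compositions:
  1: x = 0.147, y = 0.387
  2: x = 0.097, y = 0.155
  3: x = 0.128, y = 0.154
  4: x = 0.628, y = 0.303
Drum-2 feed = drum-1 vapor: z₂ = (0.3871, 0.1552, 0.1542, 0.3034).
Drum 2:
Let ψ₂ = V/F and solve Σ zᵢ(Kᵢ−1)/(1+ψ₂(Kᵢ−1)) = 0.
Feasibility: ΣzᵢKᵢ = 1.120, Σzᵢ/Kᵢ = 1.429 — both > 1, two phases present.
Newton–Raphson from ψ₂ = 0.5:
  ψ₂ = 0.500: g = -0.0792, g' = -0.440 → ψ₂ = 0.320
  ψ₂ = 0.320: g = -0.0052, g' = -0.391 → ψ₂ = 0.307
Converged at ψ₂ = 0.307.
  1: x = 0.308, y = 0.567
  2: x = 0.150, y = 0.167
  3: x = 0.162, y = 0.137
  4: x = 0.381, y = 0.129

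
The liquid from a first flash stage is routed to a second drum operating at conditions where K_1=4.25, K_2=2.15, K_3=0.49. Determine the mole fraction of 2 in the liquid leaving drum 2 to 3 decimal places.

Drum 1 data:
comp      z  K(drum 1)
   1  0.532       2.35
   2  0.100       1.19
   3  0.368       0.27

Drum 1:
Material balance + equilibrium reduce to Σ zᵢ(Kᵢ−1)/(1+ψ₁(Kᵢ−1)) = 0.
g(0) = ΣzᵢKᵢ − 1 = 0.469 and g(1) = 1 − Σzᵢ/Kᵢ = -0.673, so a root lies in (0, 1).
Iterate (Newton) starting at ψ₁ = 0.51:
  ψ₁ = 0.510: g = 0.0147, g' = -0.841 → ψ₁ = 0.527
Converged at ψ₁ = 0.527.
Drum-1 compositions:
  1: x = 0.311, y = 0.730
  2: x = 0.091, y = 0.108
  3: x = 0.598, y = 0.162
Drum-2 feed = drum-1 liquid: z₂ = (0.3108, 0.0909, 0.5983).
Drum 2:
Newton iteration, ψ₂⁰ = 0.51:
  ψ₂ = 0.510: g = 0.0335, g' = -0.797 → ψ₂ = 0.552
  ψ₂ = 0.552: g = 0.0007, g' = -0.767 → ψ₂ = 0.553
Converged at ψ₂ = 0.553.
  1: x = 0.111, y = 0.472
  2: x = 0.056, y = 0.119
  3: x = 0.833, y = 0.408

x_2 (drum 2) = 0.056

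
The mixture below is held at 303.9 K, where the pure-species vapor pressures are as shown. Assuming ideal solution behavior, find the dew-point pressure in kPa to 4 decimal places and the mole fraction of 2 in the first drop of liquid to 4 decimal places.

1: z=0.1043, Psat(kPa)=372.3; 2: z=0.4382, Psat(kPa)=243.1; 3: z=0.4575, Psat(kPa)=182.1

At the dew point ψ → 1, so Σzᵢ/Kᵢ = 1 with Kᵢ = Pᵢˢᵃᵗ/P ⇒ 1/P = Σzᵢ/Pᵢˢᵃᵗ.
1/P = 0.1043/372.3 + 0.4382/243.1 + 0.4575/182.1 = 0.0045951 ⇒ P = 217.6252 kPa
xᵢ = zᵢP/Pᵢˢᵃᵗ ⇒ x_2 = 0.4382·217.6252/243.1 = 0.3923

Pdew = 217.6252 kPa, x_2 = 0.3923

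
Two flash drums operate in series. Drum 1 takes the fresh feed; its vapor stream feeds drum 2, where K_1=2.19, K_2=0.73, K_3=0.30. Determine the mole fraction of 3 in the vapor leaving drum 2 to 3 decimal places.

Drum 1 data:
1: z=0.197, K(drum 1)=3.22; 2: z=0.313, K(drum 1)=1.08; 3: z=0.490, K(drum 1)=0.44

Drum 1:
Rachford–Rice: g(ψ₁) = Σ zᵢ(Kᵢ−1)/(1+ψ₁(Kᵢ−1)) = 0.
g(0) = ΣzᵢKᵢ − 1 = 0.188 and g(1) = 1 − Σzᵢ/Kᵢ = -0.465, so a root lies in (0, 1).
Iterate (Newton) starting at ψ₁ = 0.31:
  ψ₁ = 0.310: g = -0.0486, g' = -0.568 → ψ₁ = 0.224
  ψ₁ = 0.224: g = 0.0026, g' = -0.635 → ψ₁ = 0.229
Converged at ψ₁ = 0.229.
Drum-1 compositions:
  1: x = 0.131, y = 0.421
  2: x = 0.307, y = 0.332
  3: x = 0.562, y = 0.247
Drum-2 feed = drum-1 vapor: z₂ = (0.4208, 0.3320, 0.2473).
Drum 2:
Newton iteration, ψ₂⁰ = 0.32:
  ψ₂ = 0.320: g = 0.0415, g' = -0.543 → ψ₂ = 0.396
  ψ₂ = 0.396: g = 0.0003, g' = -0.538 → ψ₂ = 0.397
Converged at ψ₂ = 0.397.
  1: x = 0.286, y = 0.626
  2: x = 0.372, y = 0.271
  3: x = 0.342, y = 0.103

y_3 (drum 2) = 0.103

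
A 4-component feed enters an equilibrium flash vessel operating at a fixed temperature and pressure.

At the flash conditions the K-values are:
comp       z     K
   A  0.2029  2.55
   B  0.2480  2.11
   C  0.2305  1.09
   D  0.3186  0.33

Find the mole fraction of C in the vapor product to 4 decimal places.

Iterate (Newton) starting at ψ = 0.43:
  ψ = 0.4300: g = 0.09518, g' = -0.5995 → ψ = 0.5888
  ψ = 0.5888: g = -0.00191, g' = -0.6368 → ψ = 0.5858
Converged at ψ = 0.5858.
Compositions from xᵢ = zᵢ/(1+ψ(Kᵢ−1)), yᵢ = Kᵢxᵢ:
  A: x = 0.1063, y = 0.2712
  B: x = 0.1503, y = 0.3171
  C: x = 0.2190, y = 0.2387
  D: x = 0.5244, y = 0.1731

y_C = 0.2387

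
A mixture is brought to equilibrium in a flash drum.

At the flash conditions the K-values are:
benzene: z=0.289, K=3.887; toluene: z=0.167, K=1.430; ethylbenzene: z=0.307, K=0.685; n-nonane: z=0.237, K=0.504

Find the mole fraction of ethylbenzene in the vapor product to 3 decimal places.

y_ethylbenzene = 0.276

Newton–Raphson from β = 0.5:
  β = 0.500: g = 0.1295, g' = -0.570 → β = 0.727
  β = 0.727: g = 0.0147, g' = -0.463 → β = 0.759
Converged at β = 0.759.
Compositions from xᵢ = zᵢ/(1+β(Kᵢ−1)), yᵢ = Kᵢxᵢ:
  benzene: x = 0.091, y = 0.352
  toluene: x = 0.126, y = 0.180
  ethylbenzene: x = 0.403, y = 0.276
  n-nonane: x = 0.380, y = 0.192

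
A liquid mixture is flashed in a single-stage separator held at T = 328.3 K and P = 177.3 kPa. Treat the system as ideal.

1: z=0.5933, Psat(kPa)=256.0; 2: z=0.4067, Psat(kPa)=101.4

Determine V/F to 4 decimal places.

V/F = 0.4697

Raoult's law: Kᵢ = Pᵢˢᵃᵗ/P = Pᵢˢᵃᵗ/177.3.
  K_1 = 256.0/177.3 = 1.443880, K_2 = 101.4/177.3 = 0.571912
Rachford–Rice: g(V/F) = Σ zᵢ(Kᵢ−1)/(1+V/F(Kᵢ−1)) = 0.
Feasibility: ΣzᵢKᵢ = 1.0893, Σzᵢ/Kᵢ = 1.1220 — both > 1, two phases present.
Binary case is linear: z₁(K₁−1)(1+V/F(K₂−1)) + z₂(K₂−1)(1+V/F(K₁−1)) = 0
⇒ V/F = [z₁(K₁−1)+z₂(K₂−1)] / [−(K₁−1)(K₂−1)] = 0.08925/0.19002 = 0.4697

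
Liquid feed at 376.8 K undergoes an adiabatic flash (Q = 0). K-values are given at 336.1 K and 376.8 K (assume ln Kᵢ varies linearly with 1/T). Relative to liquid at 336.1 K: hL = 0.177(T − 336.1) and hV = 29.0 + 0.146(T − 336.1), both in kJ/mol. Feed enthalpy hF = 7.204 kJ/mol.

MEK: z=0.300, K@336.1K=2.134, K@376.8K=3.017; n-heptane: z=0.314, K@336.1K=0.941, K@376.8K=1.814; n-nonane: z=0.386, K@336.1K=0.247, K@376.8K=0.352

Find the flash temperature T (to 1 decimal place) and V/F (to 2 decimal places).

Adiabatic flash: solve Rachford–Rice at each trial T, then check hF = ψ·hV(T) + (1−ψ)·hL(T).
  T = 336.1 K: K = (2.134, 0.941, 0.247), RR gives ψ = 0.052, H_out = 1.516 kJ/mol
  T = 376.8 K: K = (3.017, 1.814, 0.352), RR gives ψ = 0.646, H_out = 25.124 kJ/mol
  T = 356.5 K: K = (2.564, 1.332, 0.298), RR gives ψ = 0.406, H_out = 15.123 kJ/mol
  T = 346.3 K: K = (2.345, 1.125, 0.272), RR gives ψ = 0.245, H_out = 8.822 kJ/mol
  T = 341.2 K: K = (2.239, 1.030, 0.259), RR gives ψ = 0.152, H_out = 5.293 kJ/mol
  T = 343.8 K: K = (2.293, 1.078, 0.266), RR gives ψ = 0.200, H_out = 7.124 kJ/mol
  T = 345.1 K: K = (2.320, 1.103, 0.269), RR gives ψ = 0.224, H_out = 8.015 kJ/mol
Linear interpolation between T = 343.8 (H_out = 7.124) and T = 345.1 (H_out = 8.015) on hF = 7.204 gives T ≈ 343.9 K, at which ψ = 0.20.

T = 343.9 K, V/F = 0.20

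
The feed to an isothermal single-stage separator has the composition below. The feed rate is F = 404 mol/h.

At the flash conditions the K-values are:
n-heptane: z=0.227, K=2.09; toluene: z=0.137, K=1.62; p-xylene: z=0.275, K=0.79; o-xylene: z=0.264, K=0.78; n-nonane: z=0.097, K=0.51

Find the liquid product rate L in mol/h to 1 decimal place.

Rachford–Rice: g(β) = Σ zᵢ(Kᵢ−1)/(1+β(Kᵢ−1)) = 0.
Check two-phase: ΣzᵢKᵢ = 1.169 > 1 and Σzᵢ/Kᵢ = 1.070 > 1, so g(0) = 0.169 > 0 and g(1) = -0.070 < 0.
Newton–Raphson from β = 0.33:
  β = 0.330: g = 0.0711, g' = -0.244 → β = 0.621
  β = 0.621: g = 0.0068, g' = -0.205 → β = 0.655
Converged at β = 0.655.
Then V = β·F = 0.6548·404 = 264.5 mol/h and L = F − V = 139.5 mol/h.

L = 139.5 mol/h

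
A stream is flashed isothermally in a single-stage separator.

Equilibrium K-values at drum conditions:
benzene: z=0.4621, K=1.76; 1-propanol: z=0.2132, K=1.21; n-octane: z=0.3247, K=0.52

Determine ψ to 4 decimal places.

ψ = 0.8121

Newton–Raphson from ψ = 0.5:
  ψ = 0.5000: g = 0.08993, g' = -0.2774 → ψ = 0.8242
  ψ = 0.8242: g = -0.00378, g' = -0.3125 → ψ = 0.8121
Converged at ψ = 0.8121.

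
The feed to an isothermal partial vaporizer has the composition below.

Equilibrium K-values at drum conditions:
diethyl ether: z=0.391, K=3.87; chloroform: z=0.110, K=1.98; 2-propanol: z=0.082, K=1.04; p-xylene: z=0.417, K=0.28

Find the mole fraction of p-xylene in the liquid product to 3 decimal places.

x_p-xylene = 0.699

Rachford–Rice: g(ψ) = Σ zᵢ(Kᵢ−1)/(1+ψ(Kᵢ−1)) = 0.
Feasibility: ΣzᵢKᵢ = 1.933, Σzᵢ/Kᵢ = 1.725 — both > 1, two phases present.
Iterate (Newton) starting at ψ = 0.5:
  ψ = 0.500: g = 0.0673, g' = -1.119 → ψ = 0.560
Converged at ψ = 0.560.
Compositions from xᵢ = zᵢ/(1+ψ(Kᵢ−1)), yᵢ = Kᵢxᵢ:
  diethyl ether: x = 0.150, y = 0.580
  chloroform: x = 0.071, y = 0.141
  2-propanol: x = 0.080, y = 0.083
  p-xylene: x = 0.699, y = 0.196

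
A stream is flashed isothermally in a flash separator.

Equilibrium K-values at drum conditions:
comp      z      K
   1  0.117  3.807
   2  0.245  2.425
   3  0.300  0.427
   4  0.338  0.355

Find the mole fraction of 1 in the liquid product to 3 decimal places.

Material balance + equilibrium reduce to Σ zᵢ(Kᵢ−1)/(1+V/F(Kᵢ−1)) = 0.
g(0) = ΣzᵢKᵢ − 1 = 0.288 and g(1) = 1 − Σzᵢ/Kᵢ = -0.786, so a root lies in (0, 1).
Newton iteration, V/F⁰ = 0.31:
  V/F = 0.310: g = -0.0638, g' = -0.868 → V/F = 0.237
  V/F = 0.237: g = 0.0024, g' = -0.939 → V/F = 0.239
Converged at V/F = 0.239.
Compositions from xᵢ = zᵢ/(1+V/F(Kᵢ−1)), yᵢ = Kᵢxᵢ:
  1: x = 0.070, y = 0.267
  2: x = 0.183, y = 0.443
  3: x = 0.348, y = 0.148
  4: x = 0.400, y = 0.142

x_1 = 0.070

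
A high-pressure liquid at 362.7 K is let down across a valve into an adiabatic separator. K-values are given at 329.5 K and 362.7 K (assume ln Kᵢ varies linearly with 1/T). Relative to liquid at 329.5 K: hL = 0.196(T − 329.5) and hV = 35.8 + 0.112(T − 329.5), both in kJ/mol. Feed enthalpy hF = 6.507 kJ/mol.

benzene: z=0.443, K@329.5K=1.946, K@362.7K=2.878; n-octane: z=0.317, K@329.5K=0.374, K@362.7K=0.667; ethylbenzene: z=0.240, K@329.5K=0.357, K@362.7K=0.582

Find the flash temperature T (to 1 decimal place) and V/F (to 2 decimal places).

T = 332.1 K, V/F = 0.17

Adiabatic flash: solve Rachford–Rice at each trial T, then check hF = ψ·hV(T) + (1−ψ)·hL(T).
  T = 329.5 K: K = (1.946, 0.374, 0.357), RR gives ψ = 0.111, H_out = 3.962 kJ/mol
  T = 362.7 K: K = (2.878, 0.667, 0.582), RR gives ψ = 0.894, H_out = 36.025 kJ/mol
  T = 346.1 K: K = (2.389, 0.506, 0.461), RR gives ψ = 0.462, H_out = 19.145 kJ/mol
  T = 337.8 K: K = (2.162, 0.437, 0.407), RR gives ψ = 0.289, H_out = 11.787 kJ/mol
  T = 333.6 K: K = (2.051, 0.404, 0.381), RR gives ψ = 0.201, H_out = 7.943 kJ/mol
  T = 331.6 K: K = (1.999, 0.389, 0.369), RR gives ψ = 0.158, H_out = 6.037 kJ/mol
Linear interpolation between T = 331.6 (H_out = 6.037) and T = 333.6 (H_out = 7.943) on hF = 6.507 gives T ≈ 332.1 K, at which ψ = 0.17.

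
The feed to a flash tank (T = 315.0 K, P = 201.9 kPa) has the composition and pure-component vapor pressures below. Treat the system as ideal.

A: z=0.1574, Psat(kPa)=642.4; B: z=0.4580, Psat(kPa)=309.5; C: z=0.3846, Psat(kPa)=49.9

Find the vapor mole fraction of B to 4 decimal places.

y_B = 0.5891

Raoult's law: Kᵢ = Pᵢˢᵃᵗ/P = Pᵢˢᵃᵗ/201.9.
  K_A = 642.4/201.9 = 3.181773, K_B = 309.5/201.9 = 1.532937, K_C = 49.9/201.9 = 0.247152
Newton iteration, ψ⁰ = 0.5:
  ψ = 0.5000: g = -0.10736, g' = -0.8131 → ψ = 0.3680
  ψ = 0.3680: g = -0.00593, g' = -0.7385 → ψ = 0.3599
Converged at ψ = 0.3599.
Compositions from xᵢ = zᵢ/(1+ψ(Kᵢ−1)), yᵢ = Kᵢxᵢ:
  A: x = 0.0882, y = 0.2805
  B: x = 0.3843, y = 0.5891
  C: x = 0.5275, y = 0.1304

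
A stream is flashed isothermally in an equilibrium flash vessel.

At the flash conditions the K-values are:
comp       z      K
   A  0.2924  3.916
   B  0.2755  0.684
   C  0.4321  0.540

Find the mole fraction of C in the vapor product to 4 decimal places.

Iterate (Newton) starting at ψ = 0.46:
  ψ = 0.4600: g = 0.01019, g' = -0.6383 → ψ = 0.4760
  ψ = 0.4760: g = 0.00012, g' = -0.6240 → ψ = 0.4761
Converged at ψ = 0.4761.
Compositions from xᵢ = zᵢ/(1+ψ(Kᵢ−1)), yᵢ = Kᵢxᵢ:
  A: x = 0.1224, y = 0.4794
  B: x = 0.3243, y = 0.2218
  C: x = 0.5533, y = 0.2988

y_C = 0.2988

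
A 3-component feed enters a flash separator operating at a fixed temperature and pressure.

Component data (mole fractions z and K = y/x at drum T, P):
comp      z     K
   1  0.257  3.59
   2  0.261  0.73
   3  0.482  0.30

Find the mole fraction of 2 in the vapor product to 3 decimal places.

y_2 = 0.200

Newton iteration, V/F⁰ = 0.5:
  V/F = 0.500: g = -0.3105, g' = -0.912 → V/F = 0.159
  V/F = 0.159: g = 0.0177, g' = -1.184 → V/F = 0.174
  V/F = 0.174: g = 0.0003, g' = -1.146 → V/F = 0.175
Converged at V/F = 0.175.
Compositions from xᵢ = zᵢ/(1+V/F(Kᵢ−1)), yᵢ = Kᵢxᵢ:
  1: x = 0.177, y = 0.635
  2: x = 0.274, y = 0.200
  3: x = 0.549, y = 0.165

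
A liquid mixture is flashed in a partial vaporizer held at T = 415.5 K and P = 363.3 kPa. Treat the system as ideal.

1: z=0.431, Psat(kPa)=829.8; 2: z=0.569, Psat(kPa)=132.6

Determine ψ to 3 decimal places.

ψ = 0.236

Raoult's law: Kᵢ = Pᵢˢᵃᵗ/P = Pᵢˢᵃᵗ/363.3.
  K_1 = 829.8/363.3 = 2.28406, K_2 = 132.6/363.3 = 0.36499
Let ψ = V/F and solve Σ zᵢ(Kᵢ−1)/(1+ψ(Kᵢ−1)) = 0.
Check two-phase: ΣzᵢKᵢ = 1.192 > 1 and Σzᵢ/Kᵢ = 1.748 > 1, so g(0) = 0.192 > 0 and g(1) = -0.748 < 0.
Binary case is linear: z₁(K₁−1)(1+ψ(K₂−1)) + z₂(K₂−1)(1+ψ(K₁−1)) = 0
⇒ ψ = [z₁(K₁−1)+z₂(K₂−1)] / [−(K₁−1)(K₂−1)] = 0.1921/0.8154 = 0.236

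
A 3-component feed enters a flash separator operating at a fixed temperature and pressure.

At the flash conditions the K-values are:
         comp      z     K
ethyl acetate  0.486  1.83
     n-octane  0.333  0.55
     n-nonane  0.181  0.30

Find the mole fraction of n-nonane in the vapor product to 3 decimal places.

y_n-nonane = 0.067

Material balance + equilibrium reduce to Σ zᵢ(Kᵢ−1)/(1+V/F(Kᵢ−1)) = 0.
Check two-phase: ΣzᵢKᵢ = 1.127 > 1 and Σzᵢ/Kᵢ = 1.474 > 1, so g(0) = 0.127 > 0 and g(1) = -0.474 < 0.
Iterate (Newton) starting at V/F = 0.5:
  V/F = 0.500: g = -0.1032, g' = -0.489 → V/F = 0.289
  V/F = 0.289: g = -0.0058, g' = -0.446 → V/F = 0.276
Converged at V/F = 0.276.
Compositions from xᵢ = zᵢ/(1+V/F(Kᵢ−1)), yᵢ = Kᵢxᵢ:
  ethyl acetate: x = 0.395, y = 0.724
  n-octane: x = 0.380, y = 0.209
  n-nonane: x = 0.224, y = 0.067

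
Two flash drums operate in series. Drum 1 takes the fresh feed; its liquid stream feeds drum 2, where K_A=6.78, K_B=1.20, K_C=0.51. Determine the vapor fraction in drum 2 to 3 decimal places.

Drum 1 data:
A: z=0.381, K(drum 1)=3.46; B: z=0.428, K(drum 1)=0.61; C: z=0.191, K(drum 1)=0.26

V/F (drum 2) = 0.874

Drum 1:
Iterate (Newton) starting at ψ₁ = 0.56:
  ψ₁ = 0.560: g = -0.0607, g' = -0.819 → ψ₁ = 0.486
Converged at ψ₁ = 0.486.
Drum-1 compositions:
  A: x = 0.173, y = 0.600
  B: x = 0.528, y = 0.322
  C: x = 0.298, y = 0.078
Drum-2 feed = drum-1 liquid: z₂ = (0.1735, 0.5282, 0.2984).
Drum 2:
Rachford–Rice: g(ψ₂) = Σ zᵢ(Kᵢ−1)/(1+ψ₂(Kᵢ−1)) = 0.
Feasibility: ΣzᵢKᵢ = 1.962, Σzᵢ/Kᵢ = 1.051 — both > 1, two phases present.
Newton iteration, ψ₂⁰ = 0.5:
  ψ₂ = 0.500: g = 0.1602, g' = -0.526 → ψ₂ = 0.804
  ψ₂ = 0.804: g = 0.0272, g' = -0.392 → ψ₂ = 0.874
Converged at ψ₂ = 0.874.
  A: x = 0.029, y = 0.194
  B: x = 0.450, y = 0.540
  C: x = 0.522, y = 0.266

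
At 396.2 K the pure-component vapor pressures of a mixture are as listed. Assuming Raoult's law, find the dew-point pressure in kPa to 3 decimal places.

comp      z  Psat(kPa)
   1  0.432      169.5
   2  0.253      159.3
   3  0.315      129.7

At the dew point ψ → 1, so Σzᵢ/Kᵢ = 1 with Kᵢ = Pᵢˢᵃᵗ/P ⇒ 1/P = Σzᵢ/Pᵢˢᵃᵗ.
1/P = 0.432/169.5 + 0.253/159.3 + 0.315/129.7 = 0.006566 ⇒ P = 152.310 kPa

Pdew = 152.310 kPa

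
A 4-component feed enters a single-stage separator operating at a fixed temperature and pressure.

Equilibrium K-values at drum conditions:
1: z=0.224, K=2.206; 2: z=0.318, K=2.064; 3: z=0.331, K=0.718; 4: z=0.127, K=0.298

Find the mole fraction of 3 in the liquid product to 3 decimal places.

Rachford–Rice: g(ψ) = Σ zᵢ(Kᵢ−1)/(1+ψ(Kᵢ−1)) = 0.
g(0) = ΣzᵢKᵢ − 1 = 0.426 and g(1) = 1 − Σzᵢ/Kᵢ = -0.143, so a root lies in (0, 1).
Iterate (Newton) starting at ψ = 0.48:
  ψ = 0.480: g = 0.1526, g' = -0.466 → ψ = 0.808
  ψ = 0.808: g = -0.0079, g' = -0.566 → ψ = 0.794
  ψ = 0.794: g = -0.0001, g' = -0.554 → ψ = 0.793
Converged at ψ = 0.793.
Compositions from xᵢ = zᵢ/(1+ψ(Kᵢ−1)), yᵢ = Kᵢxᵢ:
  1: x = 0.114, y = 0.253
  2: x = 0.172, y = 0.356
  3: x = 0.426, y = 0.306
  4: x = 0.287, y = 0.085

x_3 = 0.426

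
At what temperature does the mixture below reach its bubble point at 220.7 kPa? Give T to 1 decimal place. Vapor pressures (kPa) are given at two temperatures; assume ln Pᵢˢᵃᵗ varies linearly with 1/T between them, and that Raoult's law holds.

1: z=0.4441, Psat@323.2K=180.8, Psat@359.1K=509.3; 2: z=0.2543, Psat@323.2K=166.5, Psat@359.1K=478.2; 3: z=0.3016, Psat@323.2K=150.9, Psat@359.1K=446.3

Bubble-point temperature: ΣzᵢPᵢˢᵃᵗ(T) = P. Interpolate ln Pᵢˢᵃᵗ = aᵢ + bᵢ/T.
  T = 323.2 K: ΣzᵢPᵢˢᵃᵗ = 168.15 kPa
  T = 359.1 K: ΣzᵢPᵢˢᵃᵗ = 482.39 kPa
  T = 341.1 K: ΣzᵢPᵢˢᵃᵗ = 292.37 kPa
  T = 332.1 K: ΣzᵢPᵢˢᵃᵗ = 223.03 kPa
  T = 327.6 K: ΣzᵢPᵢˢᵃᵗ = 193.72 kPa
  T = 329.9 K: ΣzᵢPᵢˢᵃᵗ = 208.28 kPa
Interpolating between 329.9 K and 332.1 K gives T ≈ 331.8 K.

T = 331.8 K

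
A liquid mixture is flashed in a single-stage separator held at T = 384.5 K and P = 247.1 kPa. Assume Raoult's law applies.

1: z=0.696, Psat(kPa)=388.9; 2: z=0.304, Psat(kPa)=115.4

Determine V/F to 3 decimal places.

Raoult's law: Kᵢ = Pᵢˢᵃᵗ/P = Pᵢˢᵃᵗ/247.1.
  K_1 = 388.9/247.1 = 1.57386, K_2 = 115.4/247.1 = 0.46702
Iterate (Newton) starting at V/F = 0.5:
  V/F = 0.500: g = 0.0895, g' = -0.299 → V/F = 0.799
  V/F = 0.799: g = -0.0085, g' = -0.370 → V/F = 0.776
Converged at V/F = 0.776.

V/F = 0.776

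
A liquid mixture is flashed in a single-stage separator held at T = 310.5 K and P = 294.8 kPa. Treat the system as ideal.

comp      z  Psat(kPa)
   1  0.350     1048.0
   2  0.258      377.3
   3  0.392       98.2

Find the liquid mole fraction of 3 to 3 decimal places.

x_3 = 0.636

Raoult's law: Kᵢ = Pᵢˢᵃᵗ/P = Pᵢˢᵃᵗ/294.8.
  K_1 = 1048.0/294.8 = 3.55495, K_2 = 377.3/294.8 = 1.27985, K_3 = 98.2/294.8 = 0.33311
Let β = V/F and solve Σ zᵢ(Kᵢ−1)/(1+β(Kᵢ−1)) = 0.
Feasibility: ΣzᵢKᵢ = 1.705, Σzᵢ/Kᵢ = 1.477 — both > 1, two phases present.
Newton iteration, β⁰ = 0.62:
  β = 0.620: g = -0.0381, g' = -0.864 → β = 0.576
  β = 0.576: g = -0.0004, g' = -0.849 → β = 0.575
Converged at β = 0.575.
Compositions from xᵢ = zᵢ/(1+β(Kᵢ−1)), yᵢ = Kᵢxᵢ:
  1: x = 0.142, y = 0.504
  2: x = 0.222, y = 0.284
  3: x = 0.636, y = 0.212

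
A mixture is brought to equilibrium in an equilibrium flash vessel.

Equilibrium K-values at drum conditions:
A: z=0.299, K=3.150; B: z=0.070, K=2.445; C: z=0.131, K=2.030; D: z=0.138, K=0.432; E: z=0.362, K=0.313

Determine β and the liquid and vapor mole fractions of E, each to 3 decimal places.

β = 0.466, x_E = 0.533, y_E = 0.167

Iterate (Newton) starting at β = 0.5:
  β = 0.500: g = -0.0307, g' = -0.914 → β = 0.466
Converged at β = 0.466.
Compositions from xᵢ = zᵢ/(1+β(Kᵢ−1)), yᵢ = Kᵢxᵢ:
  A: x = 0.149, y = 0.470
  B: x = 0.042, y = 0.102
  C: x = 0.088, y = 0.180
  D: x = 0.188, y = 0.081
  E: x = 0.533, y = 0.167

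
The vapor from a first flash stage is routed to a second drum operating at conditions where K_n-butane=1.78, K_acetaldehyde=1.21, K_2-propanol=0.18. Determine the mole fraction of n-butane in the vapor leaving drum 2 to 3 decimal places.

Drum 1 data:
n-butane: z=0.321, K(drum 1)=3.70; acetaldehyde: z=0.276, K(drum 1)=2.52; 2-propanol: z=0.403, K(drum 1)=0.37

Drum 1:
Material balance + equilibrium reduce to Σ zᵢ(Kᵢ−1)/(1+ψ₁(Kᵢ−1)) = 0.
g(0) = ΣzᵢKᵢ − 1 = 1.032 and g(1) = 1 − Σzᵢ/Kᵢ = -0.285, so a root lies in (0, 1).
Newton iteration, ψ₁⁰ = 0.35:
  ψ₁ = 0.350: g = 0.3937, g' = -1.154 → ψ₁ = 0.691
  ψ₁ = 0.691: g = 0.0571, g' = -0.938 → ψ₁ = 0.752
  ψ₁ = 0.752: g = -0.0009, g' = -0.971 → ψ₁ = 0.751
Converged at ψ₁ = 0.751.
Drum-1 compositions:
  n-butane: x = 0.106, y = 0.392
  acetaldehyde: x = 0.129, y = 0.325
  2-propanol: x = 0.765, y = 0.283
Drum-2 feed = drum-1 vapor: z₂ = (0.3922, 0.3247, 0.2831).
Drum 2:
Rachford–Rice: g(ψ₂) = Σ zᵢ(Kᵢ−1)/(1+ψ₂(Kᵢ−1)) = 0.
Feasibility: ΣzᵢKᵢ = 1.142, Σzᵢ/Kᵢ = 2.061 — both > 1, two phases present.
Newton iteration, ψ₂⁰ = 0.33:
  ψ₂ = 0.330: g = -0.0112, g' = -0.521 → ψ₂ = 0.308
Converged at ψ₂ = 0.308.
  n-butane: x = 0.316, y = 0.563
  acetaldehyde: x = 0.305, y = 0.369
  2-propanol: x = 0.379, y = 0.068

y_n-butane (drum 2) = 0.563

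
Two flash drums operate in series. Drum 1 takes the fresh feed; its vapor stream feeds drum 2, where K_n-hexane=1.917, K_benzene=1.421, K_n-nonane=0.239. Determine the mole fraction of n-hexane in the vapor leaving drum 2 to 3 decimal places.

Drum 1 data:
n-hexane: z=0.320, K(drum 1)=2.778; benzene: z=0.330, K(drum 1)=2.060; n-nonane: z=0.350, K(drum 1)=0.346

y_n-hexane (drum 2) = 0.464

Drum 1:
Newton iteration, ψ₁⁰ = 0.5:
  ψ₁ = 0.500: g = 0.1897, g' = -0.772 → ψ₁ = 0.746
  ψ₁ = 0.746: g = -0.0067, g' = -0.873 → ψ₁ = 0.738
Converged at ψ₁ = 0.738.
Drum-1 compositions:
  n-hexane: x = 0.138, y = 0.385
  benzene: x = 0.185, y = 0.381
  n-nonane: x = 0.676, y = 0.234
Drum-2 feed = drum-1 vapor: z₂ = (0.3845, 0.3815, 0.2340).
Drum 2:
Newton iteration, ψ₂⁰ = 0.5:
  ψ₂ = 0.500: g = 0.0869, g' = -0.551 → ψ₂ = 0.658
  ψ₂ = 0.658: g = -0.0108, g' = -0.710 → ψ₂ = 0.642
Converged at ψ₂ = 0.642.
  n-hexane: x = 0.242, y = 0.464
  benzene: x = 0.300, y = 0.427
  n-nonane: x = 0.458, y = 0.109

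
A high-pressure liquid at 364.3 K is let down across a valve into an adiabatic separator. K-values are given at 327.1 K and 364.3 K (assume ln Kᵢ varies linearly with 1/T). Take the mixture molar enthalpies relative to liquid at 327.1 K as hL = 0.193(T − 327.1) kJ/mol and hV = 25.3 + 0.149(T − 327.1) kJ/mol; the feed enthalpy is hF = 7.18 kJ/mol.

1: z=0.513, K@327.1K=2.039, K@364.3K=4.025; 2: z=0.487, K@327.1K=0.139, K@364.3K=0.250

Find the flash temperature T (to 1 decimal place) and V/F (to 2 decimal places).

Adiabatic flash: solve Rachford–Rice at each trial T, then check hF = ψ·hV(T) + (1−ψ)·hL(T).
  T = 327.1 K: K = (2.039, 0.139), RR gives ψ = 0.127, H_out = 3.216 kJ/mol
  T = 364.3 K: K = (4.025, 0.250), RR gives ψ = 0.523, H_out = 19.556 kJ/mol
  T = 345.7 K: K = (2.918, 0.189), RR gives ψ = 0.379, H_out = 12.866 kJ/mol
  T = 336.4 K: K = (2.451, 0.163), RR gives ψ = 0.277, H_out = 8.697 kJ/mol
  T = 331.8 K: K = (2.241, 0.151), RR gives ψ = 0.212, H_out = 6.216 kJ/mol
  T = 334.1 K: K = (2.344, 0.157), RR gives ψ = 0.246, H_out = 7.502 kJ/mol
Linear interpolation between T = 331.8 (H_out = 6.216) and T = 334.1 (H_out = 7.502) on hF = 7.18 gives T ≈ 333.5 K, at which ψ = 0.24.

T = 333.5 K, V/F = 0.24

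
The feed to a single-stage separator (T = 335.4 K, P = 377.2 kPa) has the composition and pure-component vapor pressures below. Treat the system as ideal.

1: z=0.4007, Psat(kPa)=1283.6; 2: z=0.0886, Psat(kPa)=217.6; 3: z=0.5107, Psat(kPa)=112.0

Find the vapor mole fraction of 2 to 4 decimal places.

y_2 = 0.0601

Raoult's law: Kᵢ = Pᵢˢᵃᵗ/P = Pᵢˢᵃᵗ/377.2.
  K_1 = 1283.6/377.2 = 3.402969, K_2 = 217.6/377.2 = 0.576882, K_3 = 112.0/377.2 = 0.296925
Material balance + equilibrium reduce to Σ zᵢ(Kᵢ−1)/(1+β(Kᵢ−1)) = 0.
g(0) = ΣzᵢKᵢ − 1 = 0.5663 and g(1) = 1 − Σzᵢ/Kᵢ = -0.9913, so a root lies in (0, 1).
Newton–Raphson from β = 0.5:
  β = 0.5000: g = -0.16389, g' = -1.1033 → β = 0.3515
  β = 0.3515: g = 0.00107, g' = -1.1473 → β = 0.3524
Converged at β = 0.3524.
Compositions from xᵢ = zᵢ/(1+β(Kᵢ−1)), yᵢ = Kᵢxᵢ:
  1: x = 0.2170, y = 0.7383
  2: x = 0.1041, y = 0.0601
  3: x = 0.6789, y = 0.2016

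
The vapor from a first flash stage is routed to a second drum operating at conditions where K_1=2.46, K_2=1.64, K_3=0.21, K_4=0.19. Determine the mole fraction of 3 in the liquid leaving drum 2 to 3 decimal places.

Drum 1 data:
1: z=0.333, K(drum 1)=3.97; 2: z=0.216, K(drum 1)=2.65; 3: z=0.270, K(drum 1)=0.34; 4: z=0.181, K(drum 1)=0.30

Drum 1:
Newton iteration, ψ₁⁰ = 0.5:
  ψ₁ = 0.500: g = 0.1324, g' = -1.124 → ψ₁ = 0.618
  ψ₁ = 0.618: g = 0.0013, g' = -1.120 → ψ₁ = 0.619
Converged at ψ₁ = 0.619.
Drum-1 compositions:
  1: x = 0.117, y = 0.466
  2: x = 0.107, y = 0.283
  3: x = 0.456, y = 0.155
  4: x = 0.319, y = 0.096
Drum-2 feed = drum-1 vapor: z₂ = (0.4658, 0.2832, 0.1552, 0.0958).
Drum 2:
Let ψ₂ = V/F and solve Σ zᵢ(Kᵢ−1)/(1+ψ₂(Kᵢ−1)) = 0.
Check two-phase: ΣzᵢKᵢ = 1.661 > 1 and Σzᵢ/Kᵢ = 1.605 > 1, so g(0) = 0.661 > 0 and g(1) = -0.605 < 0.
Newton iteration, ψ₂⁰ = 0.35:
  ψ₂ = 0.350: g = 0.3204, g' = -0.820 → ψ₂ = 0.741
  ψ₂ = 0.741: g = -0.0400, g' = -1.239 → ψ₂ = 0.709
  ψ₂ = 0.709: g = -0.0016, g' = -1.141 → ψ₂ = 0.707
Converged at ψ₂ = 0.707.
  1: x = 0.229, y = 0.564
  2: x = 0.195, y = 0.320
  3: x = 0.352, y = 0.074
  4: x = 0.224, y = 0.043

x_3 (drum 2) = 0.352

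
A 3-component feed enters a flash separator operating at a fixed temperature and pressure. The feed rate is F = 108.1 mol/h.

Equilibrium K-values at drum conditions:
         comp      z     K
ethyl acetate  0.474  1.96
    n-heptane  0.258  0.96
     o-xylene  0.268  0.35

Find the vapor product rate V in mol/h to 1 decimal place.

Material balance + equilibrium reduce to Σ zᵢ(Kᵢ−1)/(1+ψ(Kᵢ−1)) = 0.
Feasibility: ΣzᵢKᵢ = 1.271, Σzᵢ/Kᵢ = 1.276 — both > 1, two phases present.
Newton–Raphson from ψ = 0.38:
  ψ = 0.380: g = 0.0916, g' = -0.435 → ψ = 0.591
  ψ = 0.591: g = -0.0030, g' = -0.477 → ψ = 0.584
Converged at ψ = 0.584.
Then V = ψ·F = 0.5845·108.1 = 63.2 mol/h and L = F − V = 44.9 mol/h.

V = 63.2 mol/h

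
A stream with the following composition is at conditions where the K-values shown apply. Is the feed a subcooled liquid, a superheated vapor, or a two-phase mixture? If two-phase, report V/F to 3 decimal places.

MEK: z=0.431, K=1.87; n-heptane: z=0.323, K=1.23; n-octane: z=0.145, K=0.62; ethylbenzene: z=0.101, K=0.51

superheated vapor

ΣzᵢKᵢ = 1.345; Σzᵢ/Kᵢ = 0.925.
Since Σzᵢ/Kᵢ < 1 the mixture is above its dew point — single vapor phase.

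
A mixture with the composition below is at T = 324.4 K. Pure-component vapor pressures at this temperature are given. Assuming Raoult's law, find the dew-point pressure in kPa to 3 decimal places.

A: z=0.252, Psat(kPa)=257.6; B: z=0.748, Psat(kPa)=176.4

At the dew point ψ → 1, so Σzᵢ/Kᵢ = 1 with Kᵢ = Pᵢˢᵃᵗ/P ⇒ 1/P = Σzᵢ/Pᵢˢᵃᵗ.
1/P = 0.252/257.6 + 0.748/176.4 = 0.005219 ⇒ P = 191.621 kPa

Pdew = 191.621 kPa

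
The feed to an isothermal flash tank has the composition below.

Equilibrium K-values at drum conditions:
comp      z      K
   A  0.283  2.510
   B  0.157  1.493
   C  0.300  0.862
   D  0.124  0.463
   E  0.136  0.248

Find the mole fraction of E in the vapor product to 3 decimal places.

Material balance + equilibrium reduce to Σ zᵢ(Kᵢ−1)/(1+ψ(Kᵢ−1)) = 0.
Check two-phase: ΣzᵢKᵢ = 1.294 > 1 and Σzᵢ/Kᵢ = 1.382 > 1, so g(0) = 0.294 > 0 and g(1) = -0.382 < 0.
Iterate (Newton) starting at ψ = 0.5:
  ψ = 0.500: g = 0.0062, g' = -0.505 → ψ = 0.512
Converged at ψ = 0.512.
Compositions from xᵢ = zᵢ/(1+ψ(Kᵢ−1)), yᵢ = Kᵢxᵢ:
  A: x = 0.160, y = 0.401
  B: x = 0.125, y = 0.187
  C: x = 0.323, y = 0.278
  D: x = 0.171, y = 0.079
  E: x = 0.221, y = 0.055

y_E = 0.055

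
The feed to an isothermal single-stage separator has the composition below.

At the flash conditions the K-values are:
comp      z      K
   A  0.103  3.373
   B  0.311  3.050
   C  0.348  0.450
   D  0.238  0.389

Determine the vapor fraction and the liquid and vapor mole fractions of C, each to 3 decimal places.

Material balance + equilibrium reduce to Σ zᵢ(Kᵢ−1)/(1+ψ(Kᵢ−1)) = 0.
g(0) = ΣzᵢKᵢ − 1 = 0.545 and g(1) = 1 − Σzᵢ/Kᵢ = -0.518, so a root lies in (0, 1).
Iterate (Newton) starting at ψ = 0.58:
  ψ = 0.580: g = -0.1122, g' = -0.816 → ψ = 0.442
  ψ = 0.442: g = 0.0013, g' = -0.848 → ψ = 0.444
Converged at ψ = 0.444.
Compositions from xᵢ = zᵢ/(1+ψ(Kᵢ−1)), yᵢ = Kᵢxᵢ:
  A: x = 0.050, y = 0.169
  B: x = 0.163, y = 0.497
  C: x = 0.460, y = 0.207
  D: x = 0.327, y = 0.127

ψ = 0.444, x_C = 0.460, y_C = 0.207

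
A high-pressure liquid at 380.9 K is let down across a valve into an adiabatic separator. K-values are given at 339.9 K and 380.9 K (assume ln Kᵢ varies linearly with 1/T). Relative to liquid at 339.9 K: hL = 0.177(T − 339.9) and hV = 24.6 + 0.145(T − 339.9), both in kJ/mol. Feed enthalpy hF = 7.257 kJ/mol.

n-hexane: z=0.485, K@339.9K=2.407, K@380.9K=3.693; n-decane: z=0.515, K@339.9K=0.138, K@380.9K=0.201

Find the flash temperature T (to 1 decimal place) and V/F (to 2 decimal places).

Adiabatic flash: solve Rachford–Rice at each trial T, then check hF = ψ·hV(T) + (1−ψ)·hL(T).
  T = 339.9 K: K = (2.407, 0.138), RR gives ψ = 0.197, H_out = 4.837 kJ/mol
  T = 380.9 K: K = (3.693, 0.201), RR gives ψ = 0.416, H_out = 16.940 kJ/mol
  T = 360.4 K: K = (3.018, 0.168), RR gives ψ = 0.328, H_out = 11.481 kJ/mol
  T = 350.1 K: K = (2.703, 0.153), RR gives ψ = 0.270, H_out = 8.359 kJ/mol
  T = 345.0 K: K = (2.553, 0.145), RR gives ψ = 0.236, H_out = 6.665 kJ/mol
  T = 347.6 K: K = (2.629, 0.149), RR gives ψ = 0.254, H_out = 7.543 kJ/mol
  T = 346.3 K: K = (2.591, 0.147), RR gives ψ = 0.245, H_out = 7.108 kJ/mol
Linear interpolation between T = 346.3 (H_out = 7.108) and T = 347.6 (H_out = 7.543) on hF = 7.257 gives T ≈ 346.7 K, at which ψ = 0.25.

T = 346.7 K, V/F = 0.25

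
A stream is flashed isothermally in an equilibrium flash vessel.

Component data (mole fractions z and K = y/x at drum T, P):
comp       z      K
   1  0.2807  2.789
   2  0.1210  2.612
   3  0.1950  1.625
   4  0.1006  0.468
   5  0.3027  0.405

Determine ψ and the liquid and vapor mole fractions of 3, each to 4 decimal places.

ψ = 0.7081, x_3 = 0.1352, y_3 = 0.2197

Newton iteration, ψ⁰ = 0.5:
  ψ = 0.5000: g = 0.13663, g' = -0.6609 → ψ = 0.7067
  ψ = 0.7067: g = 0.00092, g' = -0.6728 → ψ = 0.7081
Converged at ψ = 0.7081.
Compositions from xᵢ = zᵢ/(1+ψ(Kᵢ−1)), yᵢ = Kᵢxᵢ:
  1: x = 0.1238, y = 0.3454
  2: x = 0.0565, y = 0.1476
  3: x = 0.1352, y = 0.2197
  4: x = 0.1614, y = 0.0755
  5: x = 0.5231, y = 0.2119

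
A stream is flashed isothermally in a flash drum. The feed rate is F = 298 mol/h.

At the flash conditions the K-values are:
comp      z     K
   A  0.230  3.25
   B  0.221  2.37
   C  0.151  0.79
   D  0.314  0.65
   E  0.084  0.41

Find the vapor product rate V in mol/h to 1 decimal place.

Let ψ = V/F and solve Σ zᵢ(Kᵢ−1)/(1+ψ(Kᵢ−1)) = 0.
g(0) = ΣzᵢKᵢ − 1 = 0.629 and g(1) = 1 − Σzᵢ/Kᵢ = -0.043, so a root lies in (0, 1).
Newton iteration, ψ⁰ = 0.5:
  ψ = 0.500: g = 0.1843, g' = -0.528 → ψ = 0.849
  ψ = 0.849: g = 0.0234, g' = -0.431 → ψ = 0.904
  ψ = 0.904: g = -0.0001, g' = -0.436 → ψ = 0.903
Converged at ψ = 0.903.
Then V = ψ·F = 0.9033·298 = 269.2 mol/h and L = F − V = 28.8 mol/h.

V = 269.2 mol/h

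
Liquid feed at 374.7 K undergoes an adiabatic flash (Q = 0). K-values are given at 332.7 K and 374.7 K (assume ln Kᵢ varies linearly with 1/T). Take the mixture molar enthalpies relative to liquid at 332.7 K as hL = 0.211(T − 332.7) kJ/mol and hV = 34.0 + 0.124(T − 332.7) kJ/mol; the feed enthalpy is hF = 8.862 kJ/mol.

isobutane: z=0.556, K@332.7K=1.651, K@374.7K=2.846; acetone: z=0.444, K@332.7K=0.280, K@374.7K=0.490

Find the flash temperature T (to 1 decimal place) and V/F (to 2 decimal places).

T = 338.0 K, V/F = 0.23

Adiabatic flash: solve Rachford–Rice at each trial T, then check hF = ψ·hV(T) + (1−ψ)·hL(T).
  T = 332.7 K: K = (1.651, 0.280), RR gives ψ = 0.090, H_out = 3.067 kJ/mol
  T = 374.7 K: K = (2.846, 0.490), RR gives ψ = 0.850, H_out = 34.646 kJ/mol
  T = 353.7 K: K = (2.203, 0.377), RR gives ψ = 0.523, H_out = 21.252 kJ/mol
  T = 343.2 K: K = (1.916, 0.326), RR gives ψ = 0.340, H_out = 13.473 kJ/mol
  T = 337.9 K: K = (1.779, 0.302), RR gives ψ = 0.227, H_out = 8.717 kJ/mol
  T = 340.5 K: K = (1.845, 0.314), RR gives ψ = 0.285, H_out = 11.148 kJ/mol
  T = 339.2 K: K = (1.812, 0.308), RR gives ψ = 0.257, H_out = 9.959 kJ/mol
  T = 338.5 K: K = (1.794, 0.305), RR gives ψ = 0.241, H_out = 9.297 kJ/mol
Linear interpolation between T = 337.9 (H_out = 8.717) and T = 338.5 (H_out = 9.297) on hF = 8.862 gives T ≈ 338.0 K, at which ψ = 0.23.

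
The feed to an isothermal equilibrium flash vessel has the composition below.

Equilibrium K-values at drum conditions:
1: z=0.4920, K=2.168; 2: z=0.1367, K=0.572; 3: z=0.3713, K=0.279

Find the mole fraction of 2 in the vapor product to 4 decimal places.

Iterate (Newton) starting at β = 0.37:
  β = 0.3700: g = -0.03337, g' = -0.7216 → β = 0.3238
  β = 0.3238: g = -0.00017, g' = -0.7156 → β = 0.3235
Converged at β = 0.3235.
Compositions from xᵢ = zᵢ/(1+β(Kᵢ−1)), yᵢ = Kᵢxᵢ:
  1: x = 0.3571, y = 0.7741
  2: x = 0.1587, y = 0.0908
  3: x = 0.4843, y = 0.1351

y_2 = 0.0908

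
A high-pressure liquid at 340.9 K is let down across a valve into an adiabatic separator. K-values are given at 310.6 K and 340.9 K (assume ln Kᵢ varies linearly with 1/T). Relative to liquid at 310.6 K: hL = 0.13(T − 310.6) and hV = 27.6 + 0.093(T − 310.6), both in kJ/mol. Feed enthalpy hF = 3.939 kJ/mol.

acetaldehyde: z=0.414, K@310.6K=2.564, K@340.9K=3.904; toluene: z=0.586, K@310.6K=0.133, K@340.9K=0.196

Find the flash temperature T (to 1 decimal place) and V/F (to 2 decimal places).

T = 313.4 K, V/F = 0.13

Adiabatic flash: solve Rachford–Rice at each trial T, then check hF = ψ·hV(T) + (1−ψ)·hL(T).
  T = 310.6 K: K = (2.564, 0.133), RR gives ψ = 0.103, H_out = 2.838 kJ/mol
  T = 340.9 K: K = (3.904, 0.196), RR gives ψ = 0.313, H_out = 12.230 kJ/mol
  T = 325.8 K: K = (3.197, 0.163), RR gives ψ = 0.228, H_out = 8.139 kJ/mol
  T = 318.2 K: K = (2.871, 0.148), RR gives ψ = 0.172, H_out = 5.699 kJ/mol
  T = 314.4 K: K = (2.715, 0.140), RR gives ψ = 0.140, H_out = 4.333 kJ/mol
  T = 312.5 K: K = (2.639, 0.137), RR gives ψ = 0.122, H_out = 3.603 kJ/mol
Linear interpolation between T = 312.5 (H_out = 3.603) and T = 314.4 (H_out = 4.333) on hF = 3.939 gives T ≈ 313.4 K, at which ψ = 0.13.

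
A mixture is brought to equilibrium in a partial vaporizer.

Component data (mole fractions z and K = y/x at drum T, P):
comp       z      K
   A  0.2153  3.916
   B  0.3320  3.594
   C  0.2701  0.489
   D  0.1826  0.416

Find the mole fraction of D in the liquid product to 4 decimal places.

Rachford–Rice: g(V/F) = Σ zᵢ(Kᵢ−1)/(1+V/F(Kᵢ−1)) = 0.
Check two-phase: ΣzᵢKᵢ = 2.2444 > 1 and Σzᵢ/Kᵢ = 1.1386 > 1, so g(0) = 1.2444 > 0 and g(1) = -0.1386 < 0.
Iterate (Newton) starting at V/F = 0.37:
  V/F = 0.3700: g = 0.43520, g' = -1.2138 → V/F = 0.7285
  V/F = 0.7285: g = 0.09347, g' = -0.8227 → V/F = 0.8421
Converged at V/F = 0.8421.
Compositions from xᵢ = zᵢ/(1+V/F(Kᵢ−1)), yᵢ = Kᵢxᵢ:
  A: x = 0.0623, y = 0.2440
  B: x = 0.1043, y = 0.3747
  C: x = 0.4741, y = 0.2319
  D: x = 0.3593, y = 0.1495

x_D = 0.3593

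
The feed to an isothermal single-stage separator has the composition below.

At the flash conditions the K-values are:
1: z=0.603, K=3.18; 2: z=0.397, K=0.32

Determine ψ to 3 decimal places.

ψ = 0.705

Binary case is linear: z₁(K₁−1)(1+ψ(K₂−1)) + z₂(K₂−1)(1+ψ(K₁−1)) = 0
⇒ ψ = [z₁(K₁−1)+z₂(K₂−1)] / [−(K₁−1)(K₂−1)] = 1.0446/1.4824 = 0.705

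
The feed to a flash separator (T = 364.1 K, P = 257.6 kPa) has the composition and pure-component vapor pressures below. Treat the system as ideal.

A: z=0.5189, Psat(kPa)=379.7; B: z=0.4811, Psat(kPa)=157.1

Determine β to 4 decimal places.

β = 0.3150

Raoult's law: Kᵢ = Pᵢˢᵃᵗ/P = Pᵢˢᵃᵗ/257.6.
  K_A = 379.7/257.6 = 1.473991, K_B = 157.1/257.6 = 0.609860
Rachford–Rice: g(β) = Σ zᵢ(Kᵢ−1)/(1+β(Kᵢ−1)) = 0.
g(0) = ΣzᵢKᵢ − 1 = 0.0583 and g(1) = 1 − Σzᵢ/Kᵢ = -0.1409, so a root lies in (0, 1).
Binary case is linear: z₁(K₁−1)(1+β(K₂−1)) + z₂(K₂−1)(1+β(K₁−1)) = 0
⇒ β = [z₁(K₁−1)+z₂(K₂−1)] / [−(K₁−1)(K₂−1)] = 0.05826/0.18492 = 0.3150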